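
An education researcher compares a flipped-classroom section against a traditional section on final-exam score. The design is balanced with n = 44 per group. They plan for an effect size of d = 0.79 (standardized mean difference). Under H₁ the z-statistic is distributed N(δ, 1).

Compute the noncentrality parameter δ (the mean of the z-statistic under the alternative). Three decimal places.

δ ≈ 3.705

δ = d·√(n/2) = 0.79 × √(44/2) = 3.7054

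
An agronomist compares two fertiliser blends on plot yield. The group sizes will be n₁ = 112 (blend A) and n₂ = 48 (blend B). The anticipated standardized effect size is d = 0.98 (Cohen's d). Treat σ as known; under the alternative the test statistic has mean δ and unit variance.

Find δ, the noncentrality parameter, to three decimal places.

δ ≈ 5.681

δ = d / √(1/n₁ + 1/n₂) = 0.98 / √(1/112 + 1/48) = 5.6806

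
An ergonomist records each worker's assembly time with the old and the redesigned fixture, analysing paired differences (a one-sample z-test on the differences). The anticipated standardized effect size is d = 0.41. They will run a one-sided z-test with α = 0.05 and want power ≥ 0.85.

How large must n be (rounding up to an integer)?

n = 43

For power 0.85 need Φ(δ − z_{0.05}) = 0.85, so δ = z_{0.05} + z_{0.15} = 1.645 + 1.036 = 2.681.
δ = d·√n ⇒ n = (δ/d)² = (2.681 / 0.41)² = 42.77.
Round up to the next whole unit.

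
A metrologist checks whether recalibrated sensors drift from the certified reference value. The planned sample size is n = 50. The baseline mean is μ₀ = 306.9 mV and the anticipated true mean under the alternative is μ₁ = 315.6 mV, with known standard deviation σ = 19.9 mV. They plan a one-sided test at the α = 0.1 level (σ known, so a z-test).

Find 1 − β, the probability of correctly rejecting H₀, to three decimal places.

Standardized effect: d = |μ₁ − μ₀| / σ = |315.6 − 306.9| / 19.9 = 0.4372
Noncentrality parameter: δ = d·√n = 0.4372 × √50 = 3.0914
Critical value for a one-sided test at α = 0.1: z_α = 1.282.
Power = Φ(δ − 1.282) = Φ(1.810) = 0.9648.

Power ≈ 0.965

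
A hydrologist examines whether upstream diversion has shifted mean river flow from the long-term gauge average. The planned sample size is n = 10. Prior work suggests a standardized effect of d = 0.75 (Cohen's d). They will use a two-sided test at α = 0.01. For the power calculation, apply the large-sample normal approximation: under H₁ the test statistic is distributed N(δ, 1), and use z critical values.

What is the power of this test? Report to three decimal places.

Noncentrality parameter: δ = d·√n = 0.75 × √10 = 2.3717
Critical value for a two-sided test at α = 0.01: z_{α/2} = 2.576.
Power = Φ(δ − 2.576) + Φ(−δ − 2.576) = Φ(-0.204) + Φ(-4.948) = 0.4191 + 0.0000 = 0.4191.

Power ≈ 0.419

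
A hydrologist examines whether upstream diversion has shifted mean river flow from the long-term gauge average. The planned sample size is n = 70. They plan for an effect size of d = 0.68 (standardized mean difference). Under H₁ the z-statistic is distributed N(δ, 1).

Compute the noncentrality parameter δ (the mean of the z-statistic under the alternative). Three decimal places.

δ ≈ 5.689

δ = d·√n = 0.68 × √70 = 5.6893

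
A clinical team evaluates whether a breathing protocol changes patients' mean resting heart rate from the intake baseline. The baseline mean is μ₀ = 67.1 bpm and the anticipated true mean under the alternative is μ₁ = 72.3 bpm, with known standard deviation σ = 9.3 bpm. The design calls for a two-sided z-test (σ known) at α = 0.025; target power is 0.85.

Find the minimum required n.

Standardized effect: d = |μ₁ − μ₀| / σ = |72.3 − 67.1| / 9.3 = 0.5591
For power 0.85 need Φ(δ − z_{0.0125}) = 0.85, so δ = z_{0.0125} + z_{0.15} = 2.241 + 1.036 = 3.278.
(For δ > 0 the lower-tail rejection region contributes negligibly to power, so the one-term inversion is standard.)
δ = d·√n ⇒ n = (δ/d)² = (3.278 / 0.5591)² = 34.37.
Round up to the next whole unit.

n = 35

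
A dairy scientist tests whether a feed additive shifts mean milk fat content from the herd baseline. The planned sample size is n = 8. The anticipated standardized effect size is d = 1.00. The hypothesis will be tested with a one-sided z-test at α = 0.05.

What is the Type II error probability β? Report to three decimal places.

β ≈ 0.118

Noncentrality parameter: δ = d·√n = 1.00 × √8 = 2.8284
Critical value for a one-sided test at α = 0.05: z_α = 1.645.
Power = P(Z > 1.645 − δ) = Φ(1.184) = 0.8817.
Type II error: β = 1 − power = 1 − 0.8817 = 0.1183.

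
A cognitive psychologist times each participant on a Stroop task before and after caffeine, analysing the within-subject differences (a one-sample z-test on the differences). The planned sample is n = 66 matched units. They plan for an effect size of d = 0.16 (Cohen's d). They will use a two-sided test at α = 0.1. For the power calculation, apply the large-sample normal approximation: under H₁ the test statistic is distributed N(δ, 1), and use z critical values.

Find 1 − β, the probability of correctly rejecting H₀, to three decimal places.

Noncentrality parameter: δ = d·√n = 0.16 × √66 = 1.2998
Two-sided α = 0.1 → critical value z_{0.05} = 1.645.
Power = Φ(δ − 1.645) + Φ(−δ − 1.645) = Φ(-0.345) + Φ(-2.945) = 0.3650 + 0.0016 = 0.3667.

Power ≈ 0.367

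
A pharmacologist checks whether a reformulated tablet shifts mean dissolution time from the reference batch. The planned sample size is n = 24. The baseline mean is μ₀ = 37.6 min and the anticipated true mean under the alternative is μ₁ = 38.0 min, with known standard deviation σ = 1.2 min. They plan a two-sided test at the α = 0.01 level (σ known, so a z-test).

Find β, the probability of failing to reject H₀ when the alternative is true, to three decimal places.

Standardized effect: d = |μ₁ − μ₀| / σ = |38.0 − 37.6| / 1.2 = 0.3333
Noncentrality parameter: δ = d·√n = 0.3333 × √24 = 1.6330
Critical value for a two-sided test at α = 0.01: z_{α/2} = 2.576.
Power = Φ(δ − 2.576) + Φ(−δ − 2.576) = Φ(-0.943) + Φ(-4.209) = 0.1729 + 0.0000 = 0.1729.
Type II error: β = 1 − power = 1 − 0.1729 = 0.8271.

β ≈ 0.827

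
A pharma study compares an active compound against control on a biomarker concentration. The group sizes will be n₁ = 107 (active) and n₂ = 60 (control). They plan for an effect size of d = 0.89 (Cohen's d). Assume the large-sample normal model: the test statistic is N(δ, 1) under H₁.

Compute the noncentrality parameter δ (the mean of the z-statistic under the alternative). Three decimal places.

δ = d / √(1/n₁ + 1/n₂) = 0.89 / √(1/107 + 1/60) = 5.5182

δ ≈ 5.518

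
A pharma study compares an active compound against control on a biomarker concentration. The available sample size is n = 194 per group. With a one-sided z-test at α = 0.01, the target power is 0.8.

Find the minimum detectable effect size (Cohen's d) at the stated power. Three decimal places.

d ≈ 0.322

Need Φ(δ − 2.326) = 0.8, so δ = 2.326 + 0.842 = 3.168.
δ = d·√(n/2) ⇒ d = δ/√(n/2) = 3.168/√(194/2) = 0.3217.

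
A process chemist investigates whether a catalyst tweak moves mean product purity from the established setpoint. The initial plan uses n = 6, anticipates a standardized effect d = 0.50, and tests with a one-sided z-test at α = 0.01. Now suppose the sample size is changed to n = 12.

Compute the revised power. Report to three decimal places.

Power ≈ 0.276

With n = 12: δ = d·√n = 0.50 × √12 = 1.7321. Critical value z_{0.01} = 2.326.
Revised power = Φ(δ − 2.326) = Φ(-0.594) = 0.2762.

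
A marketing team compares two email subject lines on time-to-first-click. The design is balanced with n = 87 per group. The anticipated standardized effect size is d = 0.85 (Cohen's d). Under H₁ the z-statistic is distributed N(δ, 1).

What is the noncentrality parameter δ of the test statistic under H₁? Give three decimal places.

δ = d·√(n/2) = 0.85 × √(87/2) = 5.6061

δ ≈ 5.606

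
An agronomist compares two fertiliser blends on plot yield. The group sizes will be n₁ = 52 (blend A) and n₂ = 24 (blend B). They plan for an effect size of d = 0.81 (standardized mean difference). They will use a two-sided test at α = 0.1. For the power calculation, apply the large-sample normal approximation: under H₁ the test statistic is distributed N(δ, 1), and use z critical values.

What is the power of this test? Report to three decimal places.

Noncentrality parameter: δ = d / √(1/n₁ + 1/n₂) = 0.81 / √(1/52 + 1/24) = 3.2824
Two-sided α = 0.1 → critical value z_{0.05} = 1.645.
Power = Φ(δ − 1.645) + Φ(−δ − 1.645) = Φ(1.638) + Φ(-4.927) = 0.9492 + 0.0000 = 0.9492.

Power ≈ 0.949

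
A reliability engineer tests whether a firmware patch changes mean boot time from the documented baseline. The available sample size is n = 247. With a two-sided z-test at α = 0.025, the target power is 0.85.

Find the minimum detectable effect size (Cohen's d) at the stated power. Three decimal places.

Required noncentrality: δ = z_{0.0125} + z_{0.15} = 2.241 + 1.036 = 3.278.
(The second rejection-region term Φ(−δ − z_{α/2}) is negligible and dropped.)
δ = d·√n ⇒ d = δ/√n = 3.278/√247 = 0.2086.

d ≈ 0.209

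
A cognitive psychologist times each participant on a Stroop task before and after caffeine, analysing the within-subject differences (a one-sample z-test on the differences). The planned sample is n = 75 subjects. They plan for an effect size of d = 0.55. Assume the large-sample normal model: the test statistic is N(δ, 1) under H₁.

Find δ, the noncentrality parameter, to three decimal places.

δ = d·√n = 0.55 × √75 = 4.7631

δ ≈ 4.763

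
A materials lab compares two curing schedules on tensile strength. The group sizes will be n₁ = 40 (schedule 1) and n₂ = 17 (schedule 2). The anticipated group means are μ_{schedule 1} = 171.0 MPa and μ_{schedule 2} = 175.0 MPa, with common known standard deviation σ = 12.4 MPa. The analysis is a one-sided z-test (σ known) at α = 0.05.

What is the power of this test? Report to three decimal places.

Standardized effect: d = |μ_{schedule 1} − μ_{schedule 2}| / σ = |171.0 − 175.0| / 12.4 = 0.3226
Noncentrality parameter: δ = d / √(1/n₁ + 1/n₂) = 0.3226 / √(1/40 + 1/17) = 1.1142
Critical value for a one-sided test at α = 0.05: z_α = 1.645.
Power = P(Z > 1.645 − δ) = Φ(-0.531) = 0.2978.

Power ≈ 0.298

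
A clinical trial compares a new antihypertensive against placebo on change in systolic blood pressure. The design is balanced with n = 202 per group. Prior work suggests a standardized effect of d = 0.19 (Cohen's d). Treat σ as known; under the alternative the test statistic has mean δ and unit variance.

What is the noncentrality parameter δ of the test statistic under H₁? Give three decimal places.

The noncentrality parameter scales effect size by the design's sample-size factor: δ = d·√(n/2) = 0.19 × √(202/2) = 1.9095

δ ≈ 1.909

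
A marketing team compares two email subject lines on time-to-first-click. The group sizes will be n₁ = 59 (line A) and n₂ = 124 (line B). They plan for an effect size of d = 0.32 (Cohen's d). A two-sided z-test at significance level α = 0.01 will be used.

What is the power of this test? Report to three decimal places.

Power ≈ 0.290

Noncentrality parameter: δ = d / √(1/n₁ + 1/n₂) = 0.32 / √(1/59 + 1/124) = 2.0233
Critical value for a two-sided test at α = 0.01: z_{α/2} = 2.576.
Power = Φ(δ − 2.576) + Φ(−δ − 2.576) = Φ(-0.553) + Φ(-4.599) = 0.2903 + 0.0000 = 0.2903.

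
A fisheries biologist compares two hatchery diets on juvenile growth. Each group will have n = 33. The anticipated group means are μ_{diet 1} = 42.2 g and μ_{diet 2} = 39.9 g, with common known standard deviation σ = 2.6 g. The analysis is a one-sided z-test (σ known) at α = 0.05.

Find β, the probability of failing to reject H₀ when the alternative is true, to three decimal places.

β ≈ 0.026

Standardized effect: d = |μ_{diet 1} − μ_{diet 2}| / σ = |42.2 − 39.9| / 2.6 = 0.8846
Noncentrality parameter: δ = d·√(n/2) = 0.8846 × √(33/2) = 3.5933
Critical value for a one-sided test at α = 0.05: z_α = 1.645.
Power = Φ(δ − 1.645) = Φ(1.948) = 0.9743.
Type II error: β = 1 − power = 1 − 0.9743 = 0.0257.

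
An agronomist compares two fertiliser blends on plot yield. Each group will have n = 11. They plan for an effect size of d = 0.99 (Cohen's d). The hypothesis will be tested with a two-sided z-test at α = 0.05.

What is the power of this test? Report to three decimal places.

Noncentrality parameter: δ = d·√(n/2) = 0.99 × √(11/2) = 2.3218
Two-sided α = 0.05 → critical value z_{0.025} = 1.960.
Power = Φ(δ − 1.960) + Φ(−δ − 1.960) = Φ(0.362) + Φ(-4.282) = 0.6412 + 0.0000 = 0.6413.

Power ≈ 0.641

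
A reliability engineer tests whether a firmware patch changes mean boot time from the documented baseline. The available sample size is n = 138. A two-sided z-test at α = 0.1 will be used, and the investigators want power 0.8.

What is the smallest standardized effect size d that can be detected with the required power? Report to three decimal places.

Need Φ(δ − 1.645) = 0.8, so δ = 1.645 + 0.842 = 2.486.
(The second rejection-region term Φ(−δ − z_{α/2}) is negligible and dropped.)
δ = d·√n ⇒ d = δ/√n = 2.486/√138 = 0.2117.

d ≈ 0.212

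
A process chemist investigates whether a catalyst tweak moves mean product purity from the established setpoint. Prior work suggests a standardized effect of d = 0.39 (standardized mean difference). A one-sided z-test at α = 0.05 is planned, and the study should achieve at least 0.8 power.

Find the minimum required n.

n = 41

Set Φ(δ − 1.645) = 0.8; then δ − 1.645 = Φ⁻¹(0.8) = 0.842, giving δ = 2.486.
δ = d·√n ⇒ n = (δ/d)² = (2.486 / 0.39)² = 40.65.
Round up to the next whole unit.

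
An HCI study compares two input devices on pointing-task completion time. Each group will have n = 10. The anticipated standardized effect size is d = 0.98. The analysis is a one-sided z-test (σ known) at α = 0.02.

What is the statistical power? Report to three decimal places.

Power ≈ 0.555

Noncentrality parameter: δ = d·√(n/2) = 0.98 × √(10/2) = 2.1913
Critical value for a one-sided test at α = 0.02: z_α = 2.054.
Power = P(Z > 2.054 − δ) = Φ(0.138) = 0.5547.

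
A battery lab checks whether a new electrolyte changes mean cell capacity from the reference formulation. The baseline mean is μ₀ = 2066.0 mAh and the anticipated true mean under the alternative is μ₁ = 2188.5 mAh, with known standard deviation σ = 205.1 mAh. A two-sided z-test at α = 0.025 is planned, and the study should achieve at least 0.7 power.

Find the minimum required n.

n = 22

Standardized effect: d = |μ₁ − μ₀| / σ = |2188.5 − 2066.0| / 205.1 = 0.5973
For power 0.7 need Φ(δ − z_{0.0125}) = 0.7, so δ = z_{0.0125} + z_{0.30} = 2.241 + 0.524 = 2.766.
(For δ > 0 the lower-tail rejection region contributes negligibly to power, so the one-term inversion is standard.)
δ = d·√n ⇒ n = (δ/d)² = (2.766 / 0.5973)² = 21.44.
Rounding up, n = 22.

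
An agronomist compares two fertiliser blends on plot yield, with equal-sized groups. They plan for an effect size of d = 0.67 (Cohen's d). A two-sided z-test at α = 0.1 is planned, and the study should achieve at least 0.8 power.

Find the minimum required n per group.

Set Φ(δ − 1.645) = 0.8; then δ − 1.645 = Φ⁻¹(0.8) = 0.842, giving δ = 2.486.
(The Φ(−δ − z_{α/2}) term is vanishingly small for δ > 0 and is dropped in the standard sample-size formula.)
δ = d·√(n/2) ⇒ n = 2(δ/d)² = 2 × (2.486 / 0.67)² = 27.55.
Round up to the next whole unit.

n = 28 per group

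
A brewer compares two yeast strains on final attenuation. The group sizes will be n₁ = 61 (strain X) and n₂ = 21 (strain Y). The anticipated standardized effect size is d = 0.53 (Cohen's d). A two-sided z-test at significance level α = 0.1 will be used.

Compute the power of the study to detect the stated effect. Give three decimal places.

Noncentrality parameter: δ = d / √(1/n₁ + 1/n₂) = 0.53 / √(1/61 + 1/21) = 2.0948
Critical value for a two-sided test at α = 0.1: z_{α/2} = 1.645.
Power = Φ(δ − 1.645) + Φ(−δ − 1.645) = Φ(0.450) + Φ(-3.740) = 0.6736 + 0.0001 = 0.6737.

Power ≈ 0.674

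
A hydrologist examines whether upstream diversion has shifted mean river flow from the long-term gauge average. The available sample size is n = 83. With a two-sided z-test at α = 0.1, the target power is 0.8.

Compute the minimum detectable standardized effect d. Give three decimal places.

Need Φ(δ − 1.645) = 0.8, so δ = 1.645 + 0.842 = 2.486.
(Lower-tail contribution to power is negligible for δ > 0.)
δ = d·√n ⇒ d = δ/√n = 2.486/√83 = 0.2729.

d ≈ 0.273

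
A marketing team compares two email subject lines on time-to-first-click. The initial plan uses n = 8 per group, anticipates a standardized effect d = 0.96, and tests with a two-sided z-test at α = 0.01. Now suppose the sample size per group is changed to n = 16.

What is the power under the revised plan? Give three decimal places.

With n = 16 per group: δ = d·√(n/2) = 0.96 × √(16/2) = 2.7153. Critical value z_{0.005} = 2.576.
Revised power = Φ(δ − 2.576) + Φ(−δ − 2.576) = Φ(0.139) + Φ(-5.291) = 0.5555 + 0.0000 = 0.5555.

Power ≈ 0.555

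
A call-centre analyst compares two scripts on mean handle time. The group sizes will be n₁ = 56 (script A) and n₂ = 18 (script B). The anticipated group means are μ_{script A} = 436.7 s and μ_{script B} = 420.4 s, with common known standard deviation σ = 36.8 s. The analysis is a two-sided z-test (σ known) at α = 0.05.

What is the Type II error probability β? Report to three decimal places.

Standardized effect: d = |μ_{script A} − μ_{script B}| / σ = |436.7 − 420.4| / 36.8 = 0.4429
Noncentrality parameter: δ = d / √(1/n₁ + 1/n₂) = 0.4429 / √(1/56 + 1/18) = 1.6348
Critical value for a two-sided test at α = 0.05: z_{α/2} = 1.960.
Power = Φ(δ − 1.960) + Φ(−δ − 1.960) = Φ(-0.325) + Φ(-3.595) = 0.3725 + 0.0002 = 0.3727.
Type II error: β = 1 − power = 1 − 0.3727 = 0.6273.

β ≈ 0.627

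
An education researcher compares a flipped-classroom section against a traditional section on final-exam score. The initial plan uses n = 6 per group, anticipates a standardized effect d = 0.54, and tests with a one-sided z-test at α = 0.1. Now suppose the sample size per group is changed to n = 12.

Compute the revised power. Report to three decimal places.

Power ≈ 0.516

With n = 12 per group: δ = d·√(n/2) = 0.54 × √(12/2) = 1.3227. Critical value z_{0.1} = 1.282.
Revised power = P(Z > 1.282 − δ) = Φ(0.041) = 0.5164.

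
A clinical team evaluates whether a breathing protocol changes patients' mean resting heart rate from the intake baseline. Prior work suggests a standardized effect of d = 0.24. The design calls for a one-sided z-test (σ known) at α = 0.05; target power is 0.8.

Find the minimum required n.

n = 108

For power 0.8 need Φ(δ − z_{0.05}) = 0.8, so δ = z_{0.05} + z_{0.20} = 1.645 + 0.842 = 2.486.
δ = d·√n ⇒ n = (δ/d)² = (2.486 / 0.24)² = 107.34.
Rounding up, n = 108.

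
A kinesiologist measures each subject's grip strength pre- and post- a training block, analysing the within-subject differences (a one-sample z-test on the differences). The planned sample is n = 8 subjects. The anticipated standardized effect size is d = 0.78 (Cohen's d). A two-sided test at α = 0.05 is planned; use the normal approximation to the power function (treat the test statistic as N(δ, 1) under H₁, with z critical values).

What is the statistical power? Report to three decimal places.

Noncentrality parameter: δ = d·√n = 0.78 × √8 = 2.2062
Critical value for a two-sided test at α = 0.05: z_{α/2} = 1.960.
Power = Φ(δ − 1.960) + Φ(−δ − 1.960) = Φ(0.246) + Φ(-4.166) = 0.5972 + 0.0000 = 0.5973.

Power ≈ 0.597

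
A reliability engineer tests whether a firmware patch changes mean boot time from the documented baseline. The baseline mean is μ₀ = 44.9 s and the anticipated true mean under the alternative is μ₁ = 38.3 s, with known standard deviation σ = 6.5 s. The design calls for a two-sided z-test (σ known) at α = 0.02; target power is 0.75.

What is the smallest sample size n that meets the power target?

Standardized effect: d = |μ₁ − μ₀| / σ = |38.3 − 44.9| / 6.5 = 1.0154
Set Φ(δ − 2.326) = 0.75; then δ − 2.326 = Φ⁻¹(0.75) = 0.674, giving δ = 3.001.
(The Φ(−δ − z_{α/2}) term is vanishingly small for δ > 0 and is dropped in the standard sample-size formula.)
δ = d·√n ⇒ n = (δ/d)² = (3.001 / 1.0154)² = 8.73.
Round up to the next whole unit.

n = 9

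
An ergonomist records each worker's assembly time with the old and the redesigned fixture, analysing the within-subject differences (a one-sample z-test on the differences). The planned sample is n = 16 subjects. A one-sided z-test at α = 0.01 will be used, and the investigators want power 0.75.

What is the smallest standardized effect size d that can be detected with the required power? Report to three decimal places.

Required noncentrality: δ = z_{0.01} + z_{0.25} = 2.326 + 0.674 = 3.001.
δ = d·√n ⇒ d = δ/√n = 3.001/√16 = 0.7502.

d ≈ 0.750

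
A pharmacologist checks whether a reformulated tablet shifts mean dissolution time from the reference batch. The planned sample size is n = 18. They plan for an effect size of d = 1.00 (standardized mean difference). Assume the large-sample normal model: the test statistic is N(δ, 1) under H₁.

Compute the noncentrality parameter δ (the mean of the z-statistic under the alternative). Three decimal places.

δ ≈ 4.243

δ = d·√n = 1.00 × √18 = 4.2426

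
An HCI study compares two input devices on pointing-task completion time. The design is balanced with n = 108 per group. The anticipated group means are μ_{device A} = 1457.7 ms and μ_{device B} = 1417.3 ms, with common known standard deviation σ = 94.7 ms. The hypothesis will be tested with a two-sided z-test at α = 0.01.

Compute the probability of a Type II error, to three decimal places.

β ≈ 0.288

Standardized effect: d = |μ_{device A} − μ_{device B}| / σ = |1457.7 − 1417.3| / 94.7 = 0.4266
Noncentrality parameter: δ = d·√(n/2) = 0.4266 × √(108/2) = 3.1349
Critical value for a two-sided test at α = 0.01: z_{α/2} = 2.576.
Power = Φ(δ − 2.576) + Φ(−δ − 2.576) = Φ(0.559) + Φ(-5.711) = 0.7120 + 0.0000 = 0.7120.
Type II error: β = 1 − power = 1 − 0.7120 = 0.2880.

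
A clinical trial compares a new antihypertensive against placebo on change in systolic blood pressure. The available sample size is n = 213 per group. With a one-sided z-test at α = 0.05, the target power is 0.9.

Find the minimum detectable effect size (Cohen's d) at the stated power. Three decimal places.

Need Φ(δ − 1.645) = 0.9, so δ = 1.645 + 1.282 = 2.926.
δ = d·√(n/2) ⇒ d = δ/√(n/2) = 2.926/√(213/2) = 0.2836.

d ≈ 0.284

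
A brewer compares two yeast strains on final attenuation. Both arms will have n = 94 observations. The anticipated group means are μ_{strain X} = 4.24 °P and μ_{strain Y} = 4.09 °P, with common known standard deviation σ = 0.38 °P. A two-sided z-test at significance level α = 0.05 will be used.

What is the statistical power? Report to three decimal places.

Standardized effect: d = |μ_{strain X} − μ_{strain Y}| / σ = |4.24 − 4.09| / 0.38 = 0.3947
Noncentrality parameter: δ = d·√(n/2) = 0.3947 × √(94/2) = 2.7062
Critical value for a two-sided test at α = 0.05: z_{α/2} = 1.960.
Power = Φ(δ − 1.960) + Φ(−δ − 1.960) = Φ(0.746) + Φ(-4.666) = 0.7722 + 0.0000 = 0.7722.

Power ≈ 0.772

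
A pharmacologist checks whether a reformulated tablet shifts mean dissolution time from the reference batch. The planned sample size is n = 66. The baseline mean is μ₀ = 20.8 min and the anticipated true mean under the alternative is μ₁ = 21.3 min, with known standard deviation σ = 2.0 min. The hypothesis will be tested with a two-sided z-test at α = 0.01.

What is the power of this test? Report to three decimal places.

Power ≈ 0.293

Standardized effect: d = |μ₁ − μ₀| / σ = |21.3 − 20.8| / 2.0 = 0.2500
Noncentrality parameter: δ = d·√n = 0.2500 × √66 = 2.0310
Two-sided α = 0.01 → critical value z_{0.005} = 2.576.
Power = Φ(δ − 2.576) + Φ(−δ − 2.576) = Φ(-0.545) + Φ(-4.607) = 0.2929 + 0.0000 = 0.2929.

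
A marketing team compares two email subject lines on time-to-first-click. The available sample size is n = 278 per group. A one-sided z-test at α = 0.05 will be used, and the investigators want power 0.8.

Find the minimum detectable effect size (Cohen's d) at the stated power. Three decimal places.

d ≈ 0.211

Required noncentrality: δ = z_{0.05} + z_{0.20} = 1.645 + 0.842 = 2.486.
δ = d·√(n/2) ⇒ d = δ/√(n/2) = 2.486/√(278/2) = 0.2109.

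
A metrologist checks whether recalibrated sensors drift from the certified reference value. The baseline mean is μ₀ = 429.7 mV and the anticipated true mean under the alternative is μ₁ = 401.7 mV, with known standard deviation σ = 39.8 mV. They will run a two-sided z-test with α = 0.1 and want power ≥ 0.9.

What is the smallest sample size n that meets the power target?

Standardized effect: d = |μ₁ − μ₀| / σ = |401.7 − 429.7| / 39.8 = 0.7035
Set Φ(δ − 1.645) = 0.9; then δ − 1.645 = Φ⁻¹(0.9) = 1.282, giving δ = 2.926.
(For δ > 0 the lower-tail rejection region contributes negligibly to power, so the one-term inversion is standard.)
δ = d·√n ⇒ n = (δ/d)² = (2.926 / 0.7035)² = 17.30.
Round up to the next whole unit.

n = 18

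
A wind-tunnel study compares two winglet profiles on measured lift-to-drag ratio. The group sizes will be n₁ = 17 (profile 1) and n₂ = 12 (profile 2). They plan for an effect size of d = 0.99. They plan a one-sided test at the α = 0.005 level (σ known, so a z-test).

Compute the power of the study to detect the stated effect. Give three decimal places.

Power ≈ 0.520

Noncentrality parameter: δ = d / √(1/n₁ + 1/n₂) = 0.99 / √(1/17 + 1/12) = 2.6257
Critical value for a one-sided test at α = 0.005: z_α = 2.576.
Power = P(Z > 2.576 − δ) = Φ(0.050) = 0.5199.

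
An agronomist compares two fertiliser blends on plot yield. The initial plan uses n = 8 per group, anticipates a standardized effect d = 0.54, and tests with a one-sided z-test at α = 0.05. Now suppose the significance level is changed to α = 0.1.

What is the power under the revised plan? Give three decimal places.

Power ≈ 0.420

δ = d·√(n/2) = 0.54 × √(8/2) = 1.0800 (unchanged). New critical value: z_{0.1} = 1.282.
Revised power = Φ(δ − 1.282) = Φ(-0.202) = 0.4201.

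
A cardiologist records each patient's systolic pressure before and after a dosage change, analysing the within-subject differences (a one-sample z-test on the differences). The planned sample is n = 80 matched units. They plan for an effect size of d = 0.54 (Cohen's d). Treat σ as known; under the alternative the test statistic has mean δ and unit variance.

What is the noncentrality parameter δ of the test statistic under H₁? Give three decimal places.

δ ≈ 4.830

The noncentrality parameter scales effect size by the design's sample-size factor: δ = d·√n = 0.54 × √80 = 4.8299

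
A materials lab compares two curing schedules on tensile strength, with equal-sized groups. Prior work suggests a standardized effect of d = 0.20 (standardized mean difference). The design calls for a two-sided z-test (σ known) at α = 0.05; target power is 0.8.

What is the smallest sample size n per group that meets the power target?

Set Φ(δ − 1.960) = 0.8; then δ − 1.960 = Φ⁻¹(0.8) = 0.842, giving δ = 2.802.
(For δ > 0 the lower-tail rejection region contributes negligibly to power, so the one-term inversion is standard.)
δ = d·√(n/2) ⇒ n = 2(δ/d)² = 2 × (2.802 / 0.20)² = 392.44.
Round up to the next whole unit.

n = 393 per group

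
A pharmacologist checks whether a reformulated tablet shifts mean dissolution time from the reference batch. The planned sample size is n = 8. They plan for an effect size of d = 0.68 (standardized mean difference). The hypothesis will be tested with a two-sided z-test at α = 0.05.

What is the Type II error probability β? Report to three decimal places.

Noncentrality parameter: δ = d·√n = 0.68 × √8 = 1.9233
Two-sided α = 0.05 → critical value z_{0.025} = 1.960.
Power = Φ(δ − 1.960) + Φ(−δ − 1.960) = Φ(-0.037) + Φ(-3.883) = 0.4854 + 0.0001 = 0.4854.
Type II error: β = 1 − power = 1 − 0.4854 = 0.5146.

β ≈ 0.515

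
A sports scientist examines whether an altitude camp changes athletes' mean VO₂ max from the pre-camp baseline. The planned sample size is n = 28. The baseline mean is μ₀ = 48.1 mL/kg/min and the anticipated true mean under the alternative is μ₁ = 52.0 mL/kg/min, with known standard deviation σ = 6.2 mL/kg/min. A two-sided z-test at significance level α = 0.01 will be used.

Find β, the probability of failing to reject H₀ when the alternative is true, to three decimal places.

β ≈ 0.226

Standardized effect: d = |μ₁ − μ₀| / σ = |52.0 − 48.1| / 6.2 = 0.6290
Noncentrality parameter: λ = d·√n = 0.6290 × √28 = 3.3285
Critical value for a two-sided test at α = 0.01: z_{α/2} = 2.576.
Power = Φ(λ − 2.576) + Φ(−λ − 2.576) = Φ(0.753) + Φ(-5.904) = 0.7742 + 0.0000 = 0.7742.
Type II error: β = 1 − power = 1 − 0.7742 = 0.2258.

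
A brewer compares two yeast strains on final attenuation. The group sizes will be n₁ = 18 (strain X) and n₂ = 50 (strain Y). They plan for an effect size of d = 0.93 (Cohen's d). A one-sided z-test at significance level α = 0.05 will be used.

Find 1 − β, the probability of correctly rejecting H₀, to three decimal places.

Noncentrality parameter: λ = d / √(1/n₁ + 1/n₂) = 0.93 / √(1/18 + 1/50) = 3.3834
Critical value for a one-sided test at α = 0.05: z_α = 1.645.
Power = P(Z > 1.645 − λ) = Φ(1.739) = 0.9589.

Power ≈ 0.959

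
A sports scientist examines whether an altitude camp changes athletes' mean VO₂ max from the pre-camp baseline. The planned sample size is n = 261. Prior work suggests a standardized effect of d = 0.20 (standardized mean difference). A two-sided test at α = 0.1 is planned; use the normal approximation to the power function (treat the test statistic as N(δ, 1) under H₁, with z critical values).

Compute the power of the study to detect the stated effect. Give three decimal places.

Noncentrality parameter: δ = d·√n = 0.20 × √261 = 3.2311
Critical value for a two-sided test at α = 0.1: z_{α/2} = 1.645.
Power = Φ(δ − 1.645) + Φ(−δ − 1.645) = Φ(1.586) + Φ(-4.876) = 0.9437 + 0.0000 = 0.9437.

Power ≈ 0.944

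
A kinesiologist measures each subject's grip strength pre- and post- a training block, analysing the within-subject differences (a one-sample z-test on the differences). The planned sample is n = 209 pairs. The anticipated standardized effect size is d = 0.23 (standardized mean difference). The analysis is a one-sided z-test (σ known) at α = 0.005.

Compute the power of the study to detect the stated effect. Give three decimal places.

Noncentrality parameter: δ = d·√n = 0.23 × √209 = 3.3251
One-sided α = 0.005 → critical value z_{0.005} = 2.576.
Power = P(Z > 2.576 − δ) = Φ(0.749) = 0.7731.

Power ≈ 0.773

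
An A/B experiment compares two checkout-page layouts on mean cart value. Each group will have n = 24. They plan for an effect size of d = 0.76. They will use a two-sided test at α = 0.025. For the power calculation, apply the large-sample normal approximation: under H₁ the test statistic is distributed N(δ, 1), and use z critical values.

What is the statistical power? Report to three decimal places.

Power ≈ 0.652

Noncentrality parameter: δ = d·√(n/2) = 0.76 × √(24/2) = 2.6327
Critical value for a two-sided test at α = 0.025: z_{α/2} = 2.241.
Power = Φ(δ − 2.241) + Φ(−δ − 2.241) = Φ(0.391) + Φ(-4.874) = 0.6522 + 0.0000 = 0.6522.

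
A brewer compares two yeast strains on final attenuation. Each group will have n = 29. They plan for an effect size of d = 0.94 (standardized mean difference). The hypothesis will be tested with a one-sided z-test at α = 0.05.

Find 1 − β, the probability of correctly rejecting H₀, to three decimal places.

Power ≈ 0.973

Noncentrality parameter: δ = d·√(n/2) = 0.94 × √(29/2) = 3.5794
One-sided α = 0.05 → critical value z_{0.05} = 1.645.
Power = P(Z > 1.645 − δ) = Φ(1.935) = 0.9735.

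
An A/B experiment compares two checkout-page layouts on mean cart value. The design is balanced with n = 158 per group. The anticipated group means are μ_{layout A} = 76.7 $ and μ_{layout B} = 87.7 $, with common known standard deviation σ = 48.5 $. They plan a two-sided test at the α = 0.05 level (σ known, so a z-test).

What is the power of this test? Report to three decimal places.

Power ≈ 0.522

Standardized effect: d = |μ_{layout A} − μ_{layout B}| / σ = |76.7 − 87.7| / 48.5 = 0.2268
Noncentrality parameter: δ = d·√(n/2) = 0.2268 × √(158/2) = 2.0159
Two-sided α = 0.05 → critical value z_{0.025} = 1.960.
Power = Φ(δ − 1.960) + Φ(−δ − 1.960) = Φ(0.056) + Φ(-3.976) = 0.5223 + 0.0000 = 0.5223.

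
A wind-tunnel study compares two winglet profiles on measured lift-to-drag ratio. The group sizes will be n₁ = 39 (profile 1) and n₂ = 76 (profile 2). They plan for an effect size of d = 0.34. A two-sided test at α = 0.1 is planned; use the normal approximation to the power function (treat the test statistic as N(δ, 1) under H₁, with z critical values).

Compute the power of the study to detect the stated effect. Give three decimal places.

Noncentrality parameter: λ = d / √(1/n₁ + 1/n₂) = 0.34 / √(1/39 + 1/76) = 1.7261
Two-sided α = 0.1 → critical value z_{0.05} = 1.645.
Power = Φ(λ − 1.645) + Φ(−λ − 1.645) = Φ(0.081) + Φ(-3.371) = 0.5324 + 0.0004 = 0.5328.

Power ≈ 0.533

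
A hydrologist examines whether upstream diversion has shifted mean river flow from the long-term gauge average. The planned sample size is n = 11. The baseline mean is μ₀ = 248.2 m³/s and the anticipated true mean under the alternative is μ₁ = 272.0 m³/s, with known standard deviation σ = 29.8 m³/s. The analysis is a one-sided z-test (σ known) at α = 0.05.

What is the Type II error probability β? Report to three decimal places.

β ≈ 0.158

Standardized effect: d = |μ₁ − μ₀| / σ = |272.0 − 248.2| / 29.8 = 0.7987
Noncentrality parameter: δ = d·√n = 0.7987 × √11 = 2.6488
One-sided α = 0.05 → critical value z_{0.05} = 1.645.
Power = Φ(δ − 1.645) = Φ(1.004) = 0.8423.
Type II error: β = 1 − power = 1 − 0.8423 = 0.1577.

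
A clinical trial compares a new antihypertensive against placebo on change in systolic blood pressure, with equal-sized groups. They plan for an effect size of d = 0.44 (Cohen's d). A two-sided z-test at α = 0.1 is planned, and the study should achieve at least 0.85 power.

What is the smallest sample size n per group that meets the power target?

For power 0.85 need Φ(δ − z_{0.05}) = 0.85, so δ = z_{0.05} + z_{0.15} = 1.645 + 1.036 = 2.681.
(For δ > 0 the lower-tail rejection region contributes negligibly to power, so the one-term inversion is standard.)
δ = d·√(n/2) ⇒ n = 2(δ/d)² = 2 × (2.681 / 0.44)² = 74.27.
Round up to the next whole unit.

n = 75 per group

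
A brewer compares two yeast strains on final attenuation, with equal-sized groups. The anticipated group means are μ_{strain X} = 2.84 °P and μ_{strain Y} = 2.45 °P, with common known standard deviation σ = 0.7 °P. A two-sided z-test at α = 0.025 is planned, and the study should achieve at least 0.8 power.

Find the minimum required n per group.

n = 62 per group

Standardized effect: d = |μ_{strain X} − μ_{strain Y}| / σ = |2.84 − 2.45| / 0.7 = 0.5571
Set Φ(δ − 2.241) = 0.8; then δ − 2.241 = Φ⁻¹(0.8) = 0.842, giving δ = 3.083.
(For δ > 0 the lower-tail rejection region contributes negligibly to power, so the one-term inversion is standard.)
δ = d·√(n/2) ⇒ n = 2(δ/d)² = 2 × (3.083 / 0.5571)² = 61.24.
Rounding up, n = 62 per group.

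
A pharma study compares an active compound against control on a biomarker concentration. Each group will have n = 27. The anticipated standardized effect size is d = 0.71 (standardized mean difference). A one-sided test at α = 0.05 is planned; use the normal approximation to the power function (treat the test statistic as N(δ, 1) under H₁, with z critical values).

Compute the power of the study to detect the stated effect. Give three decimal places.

Power ≈ 0.832

Noncentrality parameter: δ = d·√(n/2) = 0.71 × √(27/2) = 2.6087
One-sided α = 0.05 → critical value z_{0.05} = 1.645.
Power = P(Z > 1.645 − δ) = Φ(0.964) = 0.8324.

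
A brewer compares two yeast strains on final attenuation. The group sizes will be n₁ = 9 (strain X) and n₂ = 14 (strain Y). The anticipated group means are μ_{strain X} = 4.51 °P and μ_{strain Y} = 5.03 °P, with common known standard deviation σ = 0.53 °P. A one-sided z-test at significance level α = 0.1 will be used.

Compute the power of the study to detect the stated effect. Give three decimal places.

Power ≈ 0.845

Standardized effect: d = |μ_{strain X} − μ_{strain Y}| / σ = |4.51 − 5.03| / 0.53 = 0.9811
Noncentrality parameter: δ = d / √(1/n₁ + 1/n₂) = 0.9811 / √(1/9 + 1/14) = 2.2964
One-sided α = 0.1 → critical value z_{0.1} = 1.282.
Power = P(Z > 1.282 − δ) = Φ(1.015) = 0.8449.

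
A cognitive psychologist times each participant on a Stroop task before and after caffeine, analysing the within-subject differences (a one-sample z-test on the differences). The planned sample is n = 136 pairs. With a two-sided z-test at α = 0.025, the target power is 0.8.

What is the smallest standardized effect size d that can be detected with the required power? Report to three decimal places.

Required noncentrality: δ = z_{0.0125} + z_{0.20} = 2.241 + 0.842 = 3.083.
(The second rejection-region term Φ(−δ − z_{α/2}) is negligible and dropped.)
δ = d·√n ⇒ d = δ/√n = 3.083/√136 = 0.2644.

d ≈ 0.264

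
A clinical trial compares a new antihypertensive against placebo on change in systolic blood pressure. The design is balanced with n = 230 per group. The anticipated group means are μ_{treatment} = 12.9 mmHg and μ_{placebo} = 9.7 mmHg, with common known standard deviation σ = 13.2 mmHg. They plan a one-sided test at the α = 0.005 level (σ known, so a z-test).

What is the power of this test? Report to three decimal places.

Power ≈ 0.510

Standardized effect: d = |μ_{treatment} − μ_{placebo}| / σ = |12.9 − 9.7| / 13.2 = 0.2424
Noncentrality parameter: δ = d·√(n/2) = 0.2424 × √(230/2) = 2.5997
One-sided α = 0.005 → critical value z_{0.005} = 2.576.
Power = Φ(δ − 2.576) = Φ(0.024) = 0.5095.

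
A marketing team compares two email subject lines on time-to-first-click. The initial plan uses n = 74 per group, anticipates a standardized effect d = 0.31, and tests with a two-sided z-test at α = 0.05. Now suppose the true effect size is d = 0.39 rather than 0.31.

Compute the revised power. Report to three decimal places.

With d = 0.39: δ = d·√(n/2) = 0.39 × √(74/2) = 2.3723. Critical value z_{0.025} = 1.960.
Revised power = Φ(δ − 1.960) + Φ(−δ − 1.960) = Φ(0.412) + Φ(-4.332) = 0.6599 + 0.0000 = 0.6600.

Power ≈ 0.660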